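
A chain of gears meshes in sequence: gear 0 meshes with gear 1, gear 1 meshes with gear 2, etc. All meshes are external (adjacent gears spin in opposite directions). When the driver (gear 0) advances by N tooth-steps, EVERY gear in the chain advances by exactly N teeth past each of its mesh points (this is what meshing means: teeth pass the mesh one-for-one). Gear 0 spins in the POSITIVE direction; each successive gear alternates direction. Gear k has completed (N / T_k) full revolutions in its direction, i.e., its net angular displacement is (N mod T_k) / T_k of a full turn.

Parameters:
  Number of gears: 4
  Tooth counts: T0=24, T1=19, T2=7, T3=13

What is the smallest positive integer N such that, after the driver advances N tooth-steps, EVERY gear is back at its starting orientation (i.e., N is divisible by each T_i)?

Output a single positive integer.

Gear k returns to start when N is a multiple of T_k.
All gears at start simultaneously when N is a common multiple of [24, 19, 7, 13]; the smallest such N is lcm(24, 19, 7, 13).
Start: lcm = T0 = 24
Fold in T1=19: gcd(24, 19) = 1; lcm(24, 19) = 24 * 19 / 1 = 456 / 1 = 456
Fold in T2=7: gcd(456, 7) = 1; lcm(456, 7) = 456 * 7 / 1 = 3192 / 1 = 3192
Fold in T3=13: gcd(3192, 13) = 1; lcm(3192, 13) = 3192 * 13 / 1 = 41496 / 1 = 41496
Full cycle length = 41496

Answer: 41496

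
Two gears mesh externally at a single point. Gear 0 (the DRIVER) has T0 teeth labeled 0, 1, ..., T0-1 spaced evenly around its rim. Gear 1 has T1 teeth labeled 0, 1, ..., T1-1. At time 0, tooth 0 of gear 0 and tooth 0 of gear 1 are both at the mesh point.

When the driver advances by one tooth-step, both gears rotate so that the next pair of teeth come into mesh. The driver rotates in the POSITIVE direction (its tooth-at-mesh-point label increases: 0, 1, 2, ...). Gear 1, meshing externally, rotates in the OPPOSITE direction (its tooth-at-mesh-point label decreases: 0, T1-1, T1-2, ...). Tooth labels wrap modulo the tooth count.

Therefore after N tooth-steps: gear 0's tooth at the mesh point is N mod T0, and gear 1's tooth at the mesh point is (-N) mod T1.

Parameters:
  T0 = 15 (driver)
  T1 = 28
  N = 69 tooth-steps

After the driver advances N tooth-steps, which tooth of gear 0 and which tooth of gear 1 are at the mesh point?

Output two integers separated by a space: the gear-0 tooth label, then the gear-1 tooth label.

Gear 0 (driver, T0=15): tooth at mesh = N mod T0
  69 = 4 * 15 + 9, so 69 mod 15 = 9
  gear 0 tooth = 9
Gear 1 (driven, T1=28): tooth at mesh = (-N) mod T1
  69 = 2 * 28 + 13, so 69 mod 28 = 13
  (-69) mod 28 = (-13) mod 28 = 28 - 13 = 15
Mesh after 69 steps: gear-0 tooth 9 meets gear-1 tooth 15

Answer: 9 15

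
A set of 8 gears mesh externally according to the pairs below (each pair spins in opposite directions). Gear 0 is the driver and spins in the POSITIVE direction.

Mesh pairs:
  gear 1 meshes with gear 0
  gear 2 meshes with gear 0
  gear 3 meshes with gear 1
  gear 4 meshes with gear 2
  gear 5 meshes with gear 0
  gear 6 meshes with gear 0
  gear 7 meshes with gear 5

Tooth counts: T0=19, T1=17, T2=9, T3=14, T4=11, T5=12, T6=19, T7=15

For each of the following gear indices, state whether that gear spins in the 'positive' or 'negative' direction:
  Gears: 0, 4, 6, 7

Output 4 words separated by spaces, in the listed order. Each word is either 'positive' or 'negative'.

Answer: positive positive negative positive

Derivation:
Gear 0 (driver): positive (depth 0)
  gear 1: meshes with gear 0 -> depth 1 -> negative (opposite of gear 0)
  gear 2: meshes with gear 0 -> depth 1 -> negative (opposite of gear 0)
  gear 3: meshes with gear 1 -> depth 2 -> positive (opposite of gear 1)
  gear 4: meshes with gear 2 -> depth 2 -> positive (opposite of gear 2)
  gear 5: meshes with gear 0 -> depth 1 -> negative (opposite of gear 0)
  gear 6: meshes with gear 0 -> depth 1 -> negative (opposite of gear 0)
  gear 7: meshes with gear 5 -> depth 2 -> positive (opposite of gear 5)
Queried indices 0, 4, 6, 7 -> positive, positive, negative, positive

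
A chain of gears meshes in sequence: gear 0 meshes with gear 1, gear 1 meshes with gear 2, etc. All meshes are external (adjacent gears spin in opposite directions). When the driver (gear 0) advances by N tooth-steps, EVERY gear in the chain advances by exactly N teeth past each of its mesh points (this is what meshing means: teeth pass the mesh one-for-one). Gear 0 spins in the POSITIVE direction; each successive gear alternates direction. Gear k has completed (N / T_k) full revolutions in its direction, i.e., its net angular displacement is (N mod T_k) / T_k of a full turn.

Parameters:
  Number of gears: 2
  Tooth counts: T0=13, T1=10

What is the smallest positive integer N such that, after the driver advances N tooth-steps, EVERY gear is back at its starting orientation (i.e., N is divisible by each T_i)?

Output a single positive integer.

Answer: 130

Derivation:
Gear k returns to start when N is a multiple of T_k.
All gears at start simultaneously when N is a common multiple of [13, 10]; the smallest such N is lcm(13, 10).
Start: lcm = T0 = 13
Fold in T1=10: gcd(13, 10) = 1; lcm(13, 10) = 13 * 10 / 1 = 130 / 1 = 130
Full cycle length = 130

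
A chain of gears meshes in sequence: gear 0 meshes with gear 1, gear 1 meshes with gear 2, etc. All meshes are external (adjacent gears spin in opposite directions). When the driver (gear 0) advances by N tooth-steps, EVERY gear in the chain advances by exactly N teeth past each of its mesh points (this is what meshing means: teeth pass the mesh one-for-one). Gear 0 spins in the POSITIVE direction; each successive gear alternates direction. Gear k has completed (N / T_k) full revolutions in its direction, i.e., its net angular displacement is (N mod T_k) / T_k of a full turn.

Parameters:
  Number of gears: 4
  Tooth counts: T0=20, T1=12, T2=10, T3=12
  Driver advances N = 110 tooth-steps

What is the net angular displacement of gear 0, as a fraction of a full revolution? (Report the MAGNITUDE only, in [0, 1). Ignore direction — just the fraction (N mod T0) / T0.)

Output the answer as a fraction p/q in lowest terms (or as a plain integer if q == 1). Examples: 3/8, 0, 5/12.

Answer: 1/2

Derivation:
Chain of 4 gears, tooth counts: [20, 12, 10, 12]
  gear 0: T0=20, direction=positive, advance = 110 mod 20 = 10 teeth = 10/20 turn
  gear 1: T1=12, direction=negative, advance = 110 mod 12 = 2 teeth = 2/12 turn
  gear 2: T2=10, direction=positive, advance = 110 mod 10 = 0 teeth = 0/10 turn
  gear 3: T3=12, direction=negative, advance = 110 mod 12 = 2 teeth = 2/12 turn
Gear 0: 110 mod 20 = 10
Fraction = 10 / 20 = 1/2 (gcd(10,20)=10) = 1/2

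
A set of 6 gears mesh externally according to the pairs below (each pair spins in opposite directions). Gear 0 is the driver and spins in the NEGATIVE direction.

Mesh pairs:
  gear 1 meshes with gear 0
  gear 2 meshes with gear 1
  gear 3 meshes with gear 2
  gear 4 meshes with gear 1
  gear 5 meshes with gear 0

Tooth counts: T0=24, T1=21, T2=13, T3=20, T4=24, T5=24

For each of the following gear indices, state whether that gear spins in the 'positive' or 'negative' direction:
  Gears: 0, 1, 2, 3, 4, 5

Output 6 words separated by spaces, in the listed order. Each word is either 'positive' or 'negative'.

Gear 0 (driver): negative (depth 0)
  gear 1: meshes with gear 0 -> depth 1 -> positive (opposite of gear 0)
  gear 2: meshes with gear 1 -> depth 2 -> negative (opposite of gear 1)
  gear 3: meshes with gear 2 -> depth 3 -> positive (opposite of gear 2)
  gear 4: meshes with gear 1 -> depth 2 -> negative (opposite of gear 1)
  gear 5: meshes with gear 0 -> depth 1 -> positive (opposite of gear 0)
Queried indices 0, 1, 2, 3, 4, 5 -> negative, positive, negative, positive, negative, positive

Answer: negative positive negative positive negative positive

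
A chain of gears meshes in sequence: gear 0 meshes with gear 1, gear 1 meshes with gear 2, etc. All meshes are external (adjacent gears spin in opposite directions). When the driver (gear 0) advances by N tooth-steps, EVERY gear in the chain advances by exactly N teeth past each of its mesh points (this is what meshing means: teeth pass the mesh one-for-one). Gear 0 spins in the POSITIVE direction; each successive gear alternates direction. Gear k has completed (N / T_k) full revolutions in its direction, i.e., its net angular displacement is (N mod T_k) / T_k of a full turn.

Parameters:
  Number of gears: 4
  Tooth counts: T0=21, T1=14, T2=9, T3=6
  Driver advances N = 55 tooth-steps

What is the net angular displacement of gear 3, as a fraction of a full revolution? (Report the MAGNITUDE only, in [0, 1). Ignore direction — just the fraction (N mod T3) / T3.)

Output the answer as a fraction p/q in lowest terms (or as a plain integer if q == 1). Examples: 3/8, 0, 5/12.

Answer: 1/6

Derivation:
Chain of 4 gears, tooth counts: [21, 14, 9, 6]
  gear 0: T0=21, direction=positive, advance = 55 mod 21 = 13 teeth = 13/21 turn
  gear 1: T1=14, direction=negative, advance = 55 mod 14 = 13 teeth = 13/14 turn
  gear 2: T2=9, direction=positive, advance = 55 mod 9 = 1 teeth = 1/9 turn
  gear 3: T3=6, direction=negative, advance = 55 mod 6 = 1 teeth = 1/6 turn
Gear 3: 55 mod 6 = 1
Fraction = 1 / 6 = 1/6 (gcd(1,6)=1) = 1/6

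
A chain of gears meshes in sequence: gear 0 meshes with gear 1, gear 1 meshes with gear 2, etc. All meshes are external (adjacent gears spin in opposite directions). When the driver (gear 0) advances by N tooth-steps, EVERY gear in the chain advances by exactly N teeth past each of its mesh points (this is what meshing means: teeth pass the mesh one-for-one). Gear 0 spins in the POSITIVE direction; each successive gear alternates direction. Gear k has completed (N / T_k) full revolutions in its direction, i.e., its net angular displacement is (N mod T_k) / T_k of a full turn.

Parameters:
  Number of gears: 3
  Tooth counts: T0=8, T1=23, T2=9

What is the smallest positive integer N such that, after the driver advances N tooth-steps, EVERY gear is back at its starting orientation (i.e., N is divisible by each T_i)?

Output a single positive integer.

Gear k returns to start when N is a multiple of T_k.
All gears at start simultaneously when N is a common multiple of [8, 23, 9]; the smallest such N is lcm(8, 23, 9).
Start: lcm = T0 = 8
Fold in T1=23: gcd(8, 23) = 1; lcm(8, 23) = 8 * 23 / 1 = 184 / 1 = 184
Fold in T2=9: gcd(184, 9) = 1; lcm(184, 9) = 184 * 9 / 1 = 1656 / 1 = 1656
Full cycle length = 1656

Answer: 1656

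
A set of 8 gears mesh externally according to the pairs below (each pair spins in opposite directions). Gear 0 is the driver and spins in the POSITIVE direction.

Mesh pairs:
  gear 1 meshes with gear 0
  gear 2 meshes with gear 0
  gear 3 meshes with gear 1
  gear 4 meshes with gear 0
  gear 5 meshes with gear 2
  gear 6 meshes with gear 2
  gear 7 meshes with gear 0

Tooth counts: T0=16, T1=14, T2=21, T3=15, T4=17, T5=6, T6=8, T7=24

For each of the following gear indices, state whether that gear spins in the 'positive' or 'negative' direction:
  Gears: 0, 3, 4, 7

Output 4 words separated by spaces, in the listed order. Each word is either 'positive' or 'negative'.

Answer: positive positive negative negative

Derivation:
Gear 0 (driver): positive (depth 0)
  gear 1: meshes with gear 0 -> depth 1 -> negative (opposite of gear 0)
  gear 2: meshes with gear 0 -> depth 1 -> negative (opposite of gear 0)
  gear 3: meshes with gear 1 -> depth 2 -> positive (opposite of gear 1)
  gear 4: meshes with gear 0 -> depth 1 -> negative (opposite of gear 0)
  gear 5: meshes with gear 2 -> depth 2 -> positive (opposite of gear 2)
  gear 6: meshes with gear 2 -> depth 2 -> positive (opposite of gear 2)
  gear 7: meshes with gear 0 -> depth 1 -> negative (opposite of gear 0)
Queried indices 0, 3, 4, 7 -> positive, positive, negative, negative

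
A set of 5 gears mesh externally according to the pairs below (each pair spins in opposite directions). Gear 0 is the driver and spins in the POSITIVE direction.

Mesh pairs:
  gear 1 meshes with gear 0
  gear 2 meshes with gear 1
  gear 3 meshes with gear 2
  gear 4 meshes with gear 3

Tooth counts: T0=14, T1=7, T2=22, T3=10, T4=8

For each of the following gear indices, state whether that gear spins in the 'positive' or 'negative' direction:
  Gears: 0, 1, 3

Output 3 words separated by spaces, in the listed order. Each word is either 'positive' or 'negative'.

Gear 0 (driver): positive (depth 0)
  gear 1: meshes with gear 0 -> depth 1 -> negative (opposite of gear 0)
  gear 2: meshes with gear 1 -> depth 2 -> positive (opposite of gear 1)
  gear 3: meshes with gear 2 -> depth 3 -> negative (opposite of gear 2)
  gear 4: meshes with gear 3 -> depth 4 -> positive (opposite of gear 3)
Queried indices 0, 1, 3 -> positive, negative, negative

Answer: positive negative negative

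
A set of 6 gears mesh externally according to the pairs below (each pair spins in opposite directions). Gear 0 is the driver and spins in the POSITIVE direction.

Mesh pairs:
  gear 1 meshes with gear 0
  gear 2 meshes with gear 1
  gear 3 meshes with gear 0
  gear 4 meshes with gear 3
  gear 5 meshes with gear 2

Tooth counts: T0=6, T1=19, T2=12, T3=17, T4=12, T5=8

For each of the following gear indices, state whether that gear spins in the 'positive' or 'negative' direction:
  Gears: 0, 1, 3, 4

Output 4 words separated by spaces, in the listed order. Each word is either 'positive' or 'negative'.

Answer: positive negative negative positive

Derivation:
Gear 0 (driver): positive (depth 0)
  gear 1: meshes with gear 0 -> depth 1 -> negative (opposite of gear 0)
  gear 2: meshes with gear 1 -> depth 2 -> positive (opposite of gear 1)
  gear 3: meshes with gear 0 -> depth 1 -> negative (opposite of gear 0)
  gear 4: meshes with gear 3 -> depth 2 -> positive (opposite of gear 3)
  gear 5: meshes with gear 2 -> depth 3 -> negative (opposite of gear 2)
Queried indices 0, 1, 3, 4 -> positive, negative, negative, positive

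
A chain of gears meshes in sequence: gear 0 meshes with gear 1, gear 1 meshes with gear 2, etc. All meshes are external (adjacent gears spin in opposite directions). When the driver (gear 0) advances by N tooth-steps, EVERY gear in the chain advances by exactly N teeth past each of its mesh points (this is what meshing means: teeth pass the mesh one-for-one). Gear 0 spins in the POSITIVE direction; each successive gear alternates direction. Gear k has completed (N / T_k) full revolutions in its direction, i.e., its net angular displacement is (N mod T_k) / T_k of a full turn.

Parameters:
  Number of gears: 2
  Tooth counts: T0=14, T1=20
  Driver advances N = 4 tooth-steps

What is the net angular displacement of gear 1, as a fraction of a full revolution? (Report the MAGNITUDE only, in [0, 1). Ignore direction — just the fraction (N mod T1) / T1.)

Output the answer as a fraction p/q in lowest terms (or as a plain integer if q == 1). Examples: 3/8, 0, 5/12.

Answer: 1/5

Derivation:
Chain of 2 gears, tooth counts: [14, 20]
  gear 0: T0=14, direction=positive, advance = 4 mod 14 = 4 teeth = 4/14 turn
  gear 1: T1=20, direction=negative, advance = 4 mod 20 = 4 teeth = 4/20 turn
Gear 1: 4 mod 20 = 4
Fraction = 4 / 20 = 1/5 (gcd(4,20)=4) = 1/5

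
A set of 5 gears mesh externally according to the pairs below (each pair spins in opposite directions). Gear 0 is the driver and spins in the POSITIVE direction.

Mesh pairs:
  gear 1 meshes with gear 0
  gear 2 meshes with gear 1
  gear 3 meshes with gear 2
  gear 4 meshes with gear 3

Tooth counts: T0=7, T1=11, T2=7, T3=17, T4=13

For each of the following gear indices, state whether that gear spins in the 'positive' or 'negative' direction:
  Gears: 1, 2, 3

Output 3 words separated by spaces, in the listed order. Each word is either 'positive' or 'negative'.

Gear 0 (driver): positive (depth 0)
  gear 1: meshes with gear 0 -> depth 1 -> negative (opposite of gear 0)
  gear 2: meshes with gear 1 -> depth 2 -> positive (opposite of gear 1)
  gear 3: meshes with gear 2 -> depth 3 -> negative (opposite of gear 2)
  gear 4: meshes with gear 3 -> depth 4 -> positive (opposite of gear 3)
Queried indices 1, 2, 3 -> negative, positive, negative

Answer: negative positive negative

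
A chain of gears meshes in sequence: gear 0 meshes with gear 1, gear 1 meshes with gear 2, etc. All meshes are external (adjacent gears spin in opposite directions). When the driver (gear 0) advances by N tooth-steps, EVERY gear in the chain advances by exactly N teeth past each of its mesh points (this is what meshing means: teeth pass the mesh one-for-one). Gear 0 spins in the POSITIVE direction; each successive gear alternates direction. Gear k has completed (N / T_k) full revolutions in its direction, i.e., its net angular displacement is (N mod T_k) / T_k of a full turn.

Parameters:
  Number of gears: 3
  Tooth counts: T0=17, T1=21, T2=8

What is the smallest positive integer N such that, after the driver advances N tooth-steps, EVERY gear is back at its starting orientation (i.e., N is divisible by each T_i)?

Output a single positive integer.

Answer: 2856

Derivation:
Gear k returns to start when N is a multiple of T_k.
All gears at start simultaneously when N is a common multiple of [17, 21, 8]; the smallest such N is lcm(17, 21, 8).
Start: lcm = T0 = 17
Fold in T1=21: gcd(17, 21) = 1; lcm(17, 21) = 17 * 21 / 1 = 357 / 1 = 357
Fold in T2=8: gcd(357, 8) = 1; lcm(357, 8) = 357 * 8 / 1 = 2856 / 1 = 2856
Full cycle length = 2856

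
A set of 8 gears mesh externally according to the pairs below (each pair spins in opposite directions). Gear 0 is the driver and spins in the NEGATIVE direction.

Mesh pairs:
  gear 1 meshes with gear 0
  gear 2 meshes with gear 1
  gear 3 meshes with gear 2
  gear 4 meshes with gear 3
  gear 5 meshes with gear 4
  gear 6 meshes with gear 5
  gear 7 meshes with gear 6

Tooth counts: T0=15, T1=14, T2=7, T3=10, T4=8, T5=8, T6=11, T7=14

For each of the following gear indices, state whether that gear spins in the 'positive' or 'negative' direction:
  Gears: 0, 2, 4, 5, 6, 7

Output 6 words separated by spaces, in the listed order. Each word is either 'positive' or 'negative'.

Answer: negative negative negative positive negative positive

Derivation:
Gear 0 (driver): negative (depth 0)
  gear 1: meshes with gear 0 -> depth 1 -> positive (opposite of gear 0)
  gear 2: meshes with gear 1 -> depth 2 -> negative (opposite of gear 1)
  gear 3: meshes with gear 2 -> depth 3 -> positive (opposite of gear 2)
  gear 4: meshes with gear 3 -> depth 4 -> negative (opposite of gear 3)
  gear 5: meshes with gear 4 -> depth 5 -> positive (opposite of gear 4)
  gear 6: meshes with gear 5 -> depth 6 -> negative (opposite of gear 5)
  gear 7: meshes with gear 6 -> depth 7 -> positive (opposite of gear 6)
Queried indices 0, 2, 4, 5, 6, 7 -> negative, negative, negative, positive, negative, positive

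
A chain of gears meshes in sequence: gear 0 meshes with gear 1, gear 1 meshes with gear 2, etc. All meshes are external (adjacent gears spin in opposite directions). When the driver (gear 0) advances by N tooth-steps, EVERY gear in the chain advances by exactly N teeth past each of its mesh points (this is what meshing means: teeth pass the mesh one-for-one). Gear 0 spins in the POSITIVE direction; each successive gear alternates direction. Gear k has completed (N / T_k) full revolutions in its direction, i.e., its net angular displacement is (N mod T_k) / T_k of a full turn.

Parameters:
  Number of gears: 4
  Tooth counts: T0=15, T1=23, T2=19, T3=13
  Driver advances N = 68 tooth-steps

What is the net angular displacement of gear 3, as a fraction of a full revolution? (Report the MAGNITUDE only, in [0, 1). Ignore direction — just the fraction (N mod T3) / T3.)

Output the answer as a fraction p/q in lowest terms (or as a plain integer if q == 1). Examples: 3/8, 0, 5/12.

Answer: 3/13

Derivation:
Chain of 4 gears, tooth counts: [15, 23, 19, 13]
  gear 0: T0=15, direction=positive, advance = 68 mod 15 = 8 teeth = 8/15 turn
  gear 1: T1=23, direction=negative, advance = 68 mod 23 = 22 teeth = 22/23 turn
  gear 2: T2=19, direction=positive, advance = 68 mod 19 = 11 teeth = 11/19 turn
  gear 3: T3=13, direction=negative, advance = 68 mod 13 = 3 teeth = 3/13 turn
Gear 3: 68 mod 13 = 3
Fraction = 3 / 13 = 3/13 (gcd(3,13)=1) = 3/13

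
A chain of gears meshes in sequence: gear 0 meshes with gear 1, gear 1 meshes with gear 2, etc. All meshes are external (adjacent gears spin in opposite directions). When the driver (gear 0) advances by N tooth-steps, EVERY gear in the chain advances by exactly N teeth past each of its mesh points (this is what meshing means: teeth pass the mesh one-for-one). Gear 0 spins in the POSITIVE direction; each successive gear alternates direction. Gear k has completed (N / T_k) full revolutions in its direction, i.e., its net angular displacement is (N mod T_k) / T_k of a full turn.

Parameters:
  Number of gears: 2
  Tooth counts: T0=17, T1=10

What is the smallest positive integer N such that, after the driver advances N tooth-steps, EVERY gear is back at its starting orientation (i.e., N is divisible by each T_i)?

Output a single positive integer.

Answer: 170

Derivation:
Gear k returns to start when N is a multiple of T_k.
All gears at start simultaneously when N is a common multiple of [17, 10]; the smallest such N is lcm(17, 10).
Start: lcm = T0 = 17
Fold in T1=10: gcd(17, 10) = 1; lcm(17, 10) = 17 * 10 / 1 = 170 / 1 = 170
Full cycle length = 170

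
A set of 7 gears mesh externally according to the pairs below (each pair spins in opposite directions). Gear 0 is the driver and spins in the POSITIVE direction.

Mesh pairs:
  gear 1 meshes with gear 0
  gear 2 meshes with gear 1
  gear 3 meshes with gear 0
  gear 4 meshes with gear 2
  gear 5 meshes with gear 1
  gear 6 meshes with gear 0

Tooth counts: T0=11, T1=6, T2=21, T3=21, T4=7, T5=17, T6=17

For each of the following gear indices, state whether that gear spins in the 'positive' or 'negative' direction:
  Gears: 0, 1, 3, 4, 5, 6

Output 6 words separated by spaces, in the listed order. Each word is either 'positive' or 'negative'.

Gear 0 (driver): positive (depth 0)
  gear 1: meshes with gear 0 -> depth 1 -> negative (opposite of gear 0)
  gear 2: meshes with gear 1 -> depth 2 -> positive (opposite of gear 1)
  gear 3: meshes with gear 0 -> depth 1 -> negative (opposite of gear 0)
  gear 4: meshes with gear 2 -> depth 3 -> negative (opposite of gear 2)
  gear 5: meshes with gear 1 -> depth 2 -> positive (opposite of gear 1)
  gear 6: meshes with gear 0 -> depth 1 -> negative (opposite of gear 0)
Queried indices 0, 1, 3, 4, 5, 6 -> positive, negative, negative, negative, positive, negative

Answer: positive negative negative negative positive negative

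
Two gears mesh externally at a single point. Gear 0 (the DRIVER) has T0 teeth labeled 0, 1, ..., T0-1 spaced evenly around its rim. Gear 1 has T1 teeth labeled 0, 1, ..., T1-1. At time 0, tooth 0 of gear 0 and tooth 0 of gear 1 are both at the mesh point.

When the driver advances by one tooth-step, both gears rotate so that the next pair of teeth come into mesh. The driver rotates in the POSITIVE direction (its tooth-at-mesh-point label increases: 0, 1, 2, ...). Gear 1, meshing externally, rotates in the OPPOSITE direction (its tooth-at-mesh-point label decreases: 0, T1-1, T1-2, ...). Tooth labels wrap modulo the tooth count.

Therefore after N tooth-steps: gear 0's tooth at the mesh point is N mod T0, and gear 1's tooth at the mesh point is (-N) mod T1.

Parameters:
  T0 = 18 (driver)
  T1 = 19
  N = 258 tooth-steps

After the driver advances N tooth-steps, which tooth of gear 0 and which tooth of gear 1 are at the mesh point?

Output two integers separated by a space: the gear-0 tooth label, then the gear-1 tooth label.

Gear 0 (driver, T0=18): tooth at mesh = N mod T0
  258 = 14 * 18 + 6, so 258 mod 18 = 6
  gear 0 tooth = 6
Gear 1 (driven, T1=19): tooth at mesh = (-N) mod T1
  258 = 13 * 19 + 11, so 258 mod 19 = 11
  (-258) mod 19 = (-11) mod 19 = 19 - 11 = 8
Mesh after 258 steps: gear-0 tooth 6 meets gear-1 tooth 8

Answer: 6 8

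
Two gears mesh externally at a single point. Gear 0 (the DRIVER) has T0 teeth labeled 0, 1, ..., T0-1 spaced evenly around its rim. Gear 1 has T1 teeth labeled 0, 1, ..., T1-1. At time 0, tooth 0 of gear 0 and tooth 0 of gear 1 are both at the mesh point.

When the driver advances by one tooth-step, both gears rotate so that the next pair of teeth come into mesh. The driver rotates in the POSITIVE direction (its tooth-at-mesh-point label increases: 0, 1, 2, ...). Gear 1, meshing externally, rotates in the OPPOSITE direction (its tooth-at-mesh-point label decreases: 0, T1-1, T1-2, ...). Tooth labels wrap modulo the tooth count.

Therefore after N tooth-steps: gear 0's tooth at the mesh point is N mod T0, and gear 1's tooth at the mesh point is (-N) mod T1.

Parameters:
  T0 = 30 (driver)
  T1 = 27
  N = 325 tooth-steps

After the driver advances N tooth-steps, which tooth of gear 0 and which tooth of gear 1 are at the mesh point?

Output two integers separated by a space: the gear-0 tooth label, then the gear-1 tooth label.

Gear 0 (driver, T0=30): tooth at mesh = N mod T0
  325 = 10 * 30 + 25, so 325 mod 30 = 25
  gear 0 tooth = 25
Gear 1 (driven, T1=27): tooth at mesh = (-N) mod T1
  325 = 12 * 27 + 1, so 325 mod 27 = 1
  (-325) mod 27 = (-1) mod 27 = 27 - 1 = 26
Mesh after 325 steps: gear-0 tooth 25 meets gear-1 tooth 26

Answer: 25 26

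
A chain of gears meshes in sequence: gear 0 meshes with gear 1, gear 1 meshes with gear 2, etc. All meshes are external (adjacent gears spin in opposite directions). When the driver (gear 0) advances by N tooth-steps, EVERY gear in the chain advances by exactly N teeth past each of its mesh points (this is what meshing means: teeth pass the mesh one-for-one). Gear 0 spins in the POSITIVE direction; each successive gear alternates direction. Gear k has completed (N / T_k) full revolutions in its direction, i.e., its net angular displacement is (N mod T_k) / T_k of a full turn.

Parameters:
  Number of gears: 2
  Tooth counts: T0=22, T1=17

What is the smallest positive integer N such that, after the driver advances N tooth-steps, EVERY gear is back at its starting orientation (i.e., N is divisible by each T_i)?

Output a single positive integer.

Gear k returns to start when N is a multiple of T_k.
All gears at start simultaneously when N is a common multiple of [22, 17]; the smallest such N is lcm(22, 17).
Start: lcm = T0 = 22
Fold in T1=17: gcd(22, 17) = 1; lcm(22, 17) = 22 * 17 / 1 = 374 / 1 = 374
Full cycle length = 374

Answer: 374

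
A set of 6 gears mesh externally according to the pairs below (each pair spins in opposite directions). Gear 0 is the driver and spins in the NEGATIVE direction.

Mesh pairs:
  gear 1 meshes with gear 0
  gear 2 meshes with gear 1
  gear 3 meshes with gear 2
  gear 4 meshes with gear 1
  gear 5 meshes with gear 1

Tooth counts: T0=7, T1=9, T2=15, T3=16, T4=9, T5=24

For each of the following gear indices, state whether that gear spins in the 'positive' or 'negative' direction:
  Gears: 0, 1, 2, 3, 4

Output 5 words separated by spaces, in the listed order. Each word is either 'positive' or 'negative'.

Answer: negative positive negative positive negative

Derivation:
Gear 0 (driver): negative (depth 0)
  gear 1: meshes with gear 0 -> depth 1 -> positive (opposite of gear 0)
  gear 2: meshes with gear 1 -> depth 2 -> negative (opposite of gear 1)
  gear 3: meshes with gear 2 -> depth 3 -> positive (opposite of gear 2)
  gear 4: meshes with gear 1 -> depth 2 -> negative (opposite of gear 1)
  gear 5: meshes with gear 1 -> depth 2 -> negative (opposite of gear 1)
Queried indices 0, 1, 2, 3, 4 -> negative, positive, negative, positive, negative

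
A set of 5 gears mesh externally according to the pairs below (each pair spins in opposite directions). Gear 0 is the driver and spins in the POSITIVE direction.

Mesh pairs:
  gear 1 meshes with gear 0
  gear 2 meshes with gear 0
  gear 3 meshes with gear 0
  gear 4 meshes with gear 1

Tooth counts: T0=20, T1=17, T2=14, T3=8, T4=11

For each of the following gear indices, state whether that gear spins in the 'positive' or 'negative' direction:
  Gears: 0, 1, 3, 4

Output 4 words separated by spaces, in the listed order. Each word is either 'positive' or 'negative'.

Gear 0 (driver): positive (depth 0)
  gear 1: meshes with gear 0 -> depth 1 -> negative (opposite of gear 0)
  gear 2: meshes with gear 0 -> depth 1 -> negative (opposite of gear 0)
  gear 3: meshes with gear 0 -> depth 1 -> negative (opposite of gear 0)
  gear 4: meshes with gear 1 -> depth 2 -> positive (opposite of gear 1)
Queried indices 0, 1, 3, 4 -> positive, negative, negative, positive

Answer: positive negative negative positive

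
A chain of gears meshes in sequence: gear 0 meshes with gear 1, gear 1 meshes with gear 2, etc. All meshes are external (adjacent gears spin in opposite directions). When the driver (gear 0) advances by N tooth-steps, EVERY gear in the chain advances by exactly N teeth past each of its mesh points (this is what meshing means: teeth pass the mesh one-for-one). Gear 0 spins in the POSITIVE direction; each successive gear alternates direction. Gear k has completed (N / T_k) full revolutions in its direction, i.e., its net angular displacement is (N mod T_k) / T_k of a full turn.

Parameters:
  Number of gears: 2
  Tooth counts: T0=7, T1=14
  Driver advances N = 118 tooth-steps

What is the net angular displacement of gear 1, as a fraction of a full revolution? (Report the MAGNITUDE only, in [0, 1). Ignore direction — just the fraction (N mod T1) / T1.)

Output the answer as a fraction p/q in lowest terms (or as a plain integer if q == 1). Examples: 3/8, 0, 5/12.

Answer: 3/7

Derivation:
Chain of 2 gears, tooth counts: [7, 14]
  gear 0: T0=7, direction=positive, advance = 118 mod 7 = 6 teeth = 6/7 turn
  gear 1: T1=14, direction=negative, advance = 118 mod 14 = 6 teeth = 6/14 turn
Gear 1: 118 mod 14 = 6
Fraction = 6 / 14 = 3/7 (gcd(6,14)=2) = 3/7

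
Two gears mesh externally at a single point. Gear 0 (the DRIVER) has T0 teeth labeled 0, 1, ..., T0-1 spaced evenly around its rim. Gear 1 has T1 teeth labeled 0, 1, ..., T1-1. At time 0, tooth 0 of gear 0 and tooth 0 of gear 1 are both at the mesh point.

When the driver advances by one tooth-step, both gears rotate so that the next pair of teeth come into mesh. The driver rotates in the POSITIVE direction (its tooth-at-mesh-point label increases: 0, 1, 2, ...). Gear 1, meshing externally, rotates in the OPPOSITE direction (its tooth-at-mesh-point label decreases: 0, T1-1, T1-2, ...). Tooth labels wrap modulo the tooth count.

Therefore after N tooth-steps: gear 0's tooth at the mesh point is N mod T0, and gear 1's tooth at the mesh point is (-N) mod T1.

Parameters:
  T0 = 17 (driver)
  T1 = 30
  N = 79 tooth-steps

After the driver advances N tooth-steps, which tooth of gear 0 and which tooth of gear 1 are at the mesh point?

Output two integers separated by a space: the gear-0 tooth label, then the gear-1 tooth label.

Answer: 11 11

Derivation:
Gear 0 (driver, T0=17): tooth at mesh = N mod T0
  79 = 4 * 17 + 11, so 79 mod 17 = 11
  gear 0 tooth = 11
Gear 1 (driven, T1=30): tooth at mesh = (-N) mod T1
  79 = 2 * 30 + 19, so 79 mod 30 = 19
  (-79) mod 30 = (-19) mod 30 = 30 - 19 = 11
Mesh after 79 steps: gear-0 tooth 11 meets gear-1 tooth 11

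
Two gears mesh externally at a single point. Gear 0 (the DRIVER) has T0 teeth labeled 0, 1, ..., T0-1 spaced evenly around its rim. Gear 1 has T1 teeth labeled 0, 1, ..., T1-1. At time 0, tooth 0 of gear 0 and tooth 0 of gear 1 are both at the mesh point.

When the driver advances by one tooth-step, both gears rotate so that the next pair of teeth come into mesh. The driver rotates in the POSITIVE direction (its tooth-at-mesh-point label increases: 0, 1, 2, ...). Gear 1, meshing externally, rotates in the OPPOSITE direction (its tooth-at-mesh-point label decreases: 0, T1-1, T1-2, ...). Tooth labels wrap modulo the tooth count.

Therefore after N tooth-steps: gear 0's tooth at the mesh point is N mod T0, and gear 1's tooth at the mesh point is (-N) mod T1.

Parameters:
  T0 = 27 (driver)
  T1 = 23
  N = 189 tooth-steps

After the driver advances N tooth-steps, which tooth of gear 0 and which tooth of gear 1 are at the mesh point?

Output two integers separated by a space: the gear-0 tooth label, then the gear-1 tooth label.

Gear 0 (driver, T0=27): tooth at mesh = N mod T0
  189 = 7 * 27 + 0, so 189 mod 27 = 0
  gear 0 tooth = 0
Gear 1 (driven, T1=23): tooth at mesh = (-N) mod T1
  189 = 8 * 23 + 5, so 189 mod 23 = 5
  (-189) mod 23 = (-5) mod 23 = 23 - 5 = 18
Mesh after 189 steps: gear-0 tooth 0 meets gear-1 tooth 18

Answer: 0 18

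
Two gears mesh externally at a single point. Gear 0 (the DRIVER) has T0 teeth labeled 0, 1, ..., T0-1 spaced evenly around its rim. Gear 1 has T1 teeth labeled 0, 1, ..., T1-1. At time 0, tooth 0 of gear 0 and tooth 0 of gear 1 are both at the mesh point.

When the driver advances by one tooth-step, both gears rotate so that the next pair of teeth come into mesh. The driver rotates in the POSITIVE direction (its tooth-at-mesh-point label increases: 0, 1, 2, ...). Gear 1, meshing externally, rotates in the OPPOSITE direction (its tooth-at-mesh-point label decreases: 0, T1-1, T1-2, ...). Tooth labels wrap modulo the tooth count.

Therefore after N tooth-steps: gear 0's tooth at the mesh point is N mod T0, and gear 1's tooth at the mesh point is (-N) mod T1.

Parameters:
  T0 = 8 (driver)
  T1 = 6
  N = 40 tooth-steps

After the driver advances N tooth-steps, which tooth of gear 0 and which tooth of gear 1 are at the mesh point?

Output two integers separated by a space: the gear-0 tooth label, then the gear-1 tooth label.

Answer: 0 2

Derivation:
Gear 0 (driver, T0=8): tooth at mesh = N mod T0
  40 = 5 * 8 + 0, so 40 mod 8 = 0
  gear 0 tooth = 0
Gear 1 (driven, T1=6): tooth at mesh = (-N) mod T1
  40 = 6 * 6 + 4, so 40 mod 6 = 4
  (-40) mod 6 = (-4) mod 6 = 6 - 4 = 2
Mesh after 40 steps: gear-0 tooth 0 meets gear-1 tooth 2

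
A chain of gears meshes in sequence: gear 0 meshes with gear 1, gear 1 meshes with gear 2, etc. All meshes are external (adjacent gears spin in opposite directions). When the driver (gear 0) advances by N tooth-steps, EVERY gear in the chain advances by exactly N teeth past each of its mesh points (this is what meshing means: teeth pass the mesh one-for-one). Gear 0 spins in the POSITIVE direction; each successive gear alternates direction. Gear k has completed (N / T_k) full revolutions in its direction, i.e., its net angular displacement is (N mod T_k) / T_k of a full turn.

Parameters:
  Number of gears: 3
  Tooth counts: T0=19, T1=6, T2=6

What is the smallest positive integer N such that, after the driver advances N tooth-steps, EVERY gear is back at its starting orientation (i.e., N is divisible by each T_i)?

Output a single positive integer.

Gear k returns to start when N is a multiple of T_k.
All gears at start simultaneously when N is a common multiple of [19, 6, 6]; the smallest such N is lcm(19, 6, 6).
Start: lcm = T0 = 19
Fold in T1=6: gcd(19, 6) = 1; lcm(19, 6) = 19 * 6 / 1 = 114 / 1 = 114
Fold in T2=6: gcd(114, 6) = 6; lcm(114, 6) = 114 * 6 / 6 = 684 / 6 = 114
Full cycle length = 114

Answer: 114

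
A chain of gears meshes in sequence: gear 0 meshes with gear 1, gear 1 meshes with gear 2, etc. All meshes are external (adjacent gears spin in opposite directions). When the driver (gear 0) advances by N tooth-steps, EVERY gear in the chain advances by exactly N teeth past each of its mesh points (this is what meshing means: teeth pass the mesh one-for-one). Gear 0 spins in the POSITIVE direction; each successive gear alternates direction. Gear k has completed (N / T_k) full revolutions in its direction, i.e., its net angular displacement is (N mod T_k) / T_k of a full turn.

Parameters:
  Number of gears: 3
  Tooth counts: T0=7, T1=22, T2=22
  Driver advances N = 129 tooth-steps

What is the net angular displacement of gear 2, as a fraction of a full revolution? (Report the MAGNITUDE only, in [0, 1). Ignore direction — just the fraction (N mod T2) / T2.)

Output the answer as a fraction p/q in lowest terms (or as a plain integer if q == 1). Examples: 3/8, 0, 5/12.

Chain of 3 gears, tooth counts: [7, 22, 22]
  gear 0: T0=7, direction=positive, advance = 129 mod 7 = 3 teeth = 3/7 turn
  gear 1: T1=22, direction=negative, advance = 129 mod 22 = 19 teeth = 19/22 turn
  gear 2: T2=22, direction=positive, advance = 129 mod 22 = 19 teeth = 19/22 turn
Gear 2: 129 mod 22 = 19
Fraction = 19 / 22 = 19/22 (gcd(19,22)=1) = 19/22

Answer: 19/22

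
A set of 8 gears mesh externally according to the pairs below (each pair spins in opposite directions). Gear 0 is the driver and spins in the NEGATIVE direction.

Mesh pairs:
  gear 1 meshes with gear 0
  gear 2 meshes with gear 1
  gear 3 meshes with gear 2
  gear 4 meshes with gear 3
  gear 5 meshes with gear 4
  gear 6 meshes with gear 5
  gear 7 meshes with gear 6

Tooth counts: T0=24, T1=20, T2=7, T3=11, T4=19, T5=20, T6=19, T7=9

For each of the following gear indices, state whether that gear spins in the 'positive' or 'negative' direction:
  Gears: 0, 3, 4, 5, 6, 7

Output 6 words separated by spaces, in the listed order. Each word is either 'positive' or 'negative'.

Gear 0 (driver): negative (depth 0)
  gear 1: meshes with gear 0 -> depth 1 -> positive (opposite of gear 0)
  gear 2: meshes with gear 1 -> depth 2 -> negative (opposite of gear 1)
  gear 3: meshes with gear 2 -> depth 3 -> positive (opposite of gear 2)
  gear 4: meshes with gear 3 -> depth 4 -> negative (opposite of gear 3)
  gear 5: meshes with gear 4 -> depth 5 -> positive (opposite of gear 4)
  gear 6: meshes with gear 5 -> depth 6 -> negative (opposite of gear 5)
  gear 7: meshes with gear 6 -> depth 7 -> positive (opposite of gear 6)
Queried indices 0, 3, 4, 5, 6, 7 -> negative, positive, negative, positive, negative, positive

Answer: negative positive negative positive negative positive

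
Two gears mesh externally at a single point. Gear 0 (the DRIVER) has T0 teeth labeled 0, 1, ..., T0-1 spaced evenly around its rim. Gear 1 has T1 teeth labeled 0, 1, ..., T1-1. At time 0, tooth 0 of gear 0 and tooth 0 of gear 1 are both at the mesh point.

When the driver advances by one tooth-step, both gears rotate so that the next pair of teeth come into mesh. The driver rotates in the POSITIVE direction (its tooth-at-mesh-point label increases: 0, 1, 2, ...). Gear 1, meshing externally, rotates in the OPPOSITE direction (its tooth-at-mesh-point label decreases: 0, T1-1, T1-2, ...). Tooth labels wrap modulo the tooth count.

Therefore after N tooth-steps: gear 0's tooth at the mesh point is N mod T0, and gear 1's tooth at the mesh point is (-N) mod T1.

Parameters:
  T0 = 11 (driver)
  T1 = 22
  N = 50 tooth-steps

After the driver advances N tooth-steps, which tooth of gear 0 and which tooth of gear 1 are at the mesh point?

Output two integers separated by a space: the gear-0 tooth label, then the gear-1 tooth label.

Gear 0 (driver, T0=11): tooth at mesh = N mod T0
  50 = 4 * 11 + 6, so 50 mod 11 = 6
  gear 0 tooth = 6
Gear 1 (driven, T1=22): tooth at mesh = (-N) mod T1
  50 = 2 * 22 + 6, so 50 mod 22 = 6
  (-50) mod 22 = (-6) mod 22 = 22 - 6 = 16
Mesh after 50 steps: gear-0 tooth 6 meets gear-1 tooth 16

Answer: 6 16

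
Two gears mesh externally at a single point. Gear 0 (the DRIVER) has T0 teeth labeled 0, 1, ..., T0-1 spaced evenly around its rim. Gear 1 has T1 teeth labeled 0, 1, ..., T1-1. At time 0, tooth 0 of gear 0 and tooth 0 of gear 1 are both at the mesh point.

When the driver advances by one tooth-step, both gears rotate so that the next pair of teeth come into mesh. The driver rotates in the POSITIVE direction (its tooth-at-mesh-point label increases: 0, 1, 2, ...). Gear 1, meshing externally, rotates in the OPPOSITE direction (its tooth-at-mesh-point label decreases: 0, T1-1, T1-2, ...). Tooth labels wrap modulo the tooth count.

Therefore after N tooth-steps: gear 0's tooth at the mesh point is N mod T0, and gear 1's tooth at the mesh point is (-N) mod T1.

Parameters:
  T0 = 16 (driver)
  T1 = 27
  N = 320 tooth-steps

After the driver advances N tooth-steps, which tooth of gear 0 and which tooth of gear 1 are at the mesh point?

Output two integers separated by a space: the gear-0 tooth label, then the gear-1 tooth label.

Answer: 0 4

Derivation:
Gear 0 (driver, T0=16): tooth at mesh = N mod T0
  320 = 20 * 16 + 0, so 320 mod 16 = 0
  gear 0 tooth = 0
Gear 1 (driven, T1=27): tooth at mesh = (-N) mod T1
  320 = 11 * 27 + 23, so 320 mod 27 = 23
  (-320) mod 27 = (-23) mod 27 = 27 - 23 = 4
Mesh after 320 steps: gear-0 tooth 0 meets gear-1 tooth 4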